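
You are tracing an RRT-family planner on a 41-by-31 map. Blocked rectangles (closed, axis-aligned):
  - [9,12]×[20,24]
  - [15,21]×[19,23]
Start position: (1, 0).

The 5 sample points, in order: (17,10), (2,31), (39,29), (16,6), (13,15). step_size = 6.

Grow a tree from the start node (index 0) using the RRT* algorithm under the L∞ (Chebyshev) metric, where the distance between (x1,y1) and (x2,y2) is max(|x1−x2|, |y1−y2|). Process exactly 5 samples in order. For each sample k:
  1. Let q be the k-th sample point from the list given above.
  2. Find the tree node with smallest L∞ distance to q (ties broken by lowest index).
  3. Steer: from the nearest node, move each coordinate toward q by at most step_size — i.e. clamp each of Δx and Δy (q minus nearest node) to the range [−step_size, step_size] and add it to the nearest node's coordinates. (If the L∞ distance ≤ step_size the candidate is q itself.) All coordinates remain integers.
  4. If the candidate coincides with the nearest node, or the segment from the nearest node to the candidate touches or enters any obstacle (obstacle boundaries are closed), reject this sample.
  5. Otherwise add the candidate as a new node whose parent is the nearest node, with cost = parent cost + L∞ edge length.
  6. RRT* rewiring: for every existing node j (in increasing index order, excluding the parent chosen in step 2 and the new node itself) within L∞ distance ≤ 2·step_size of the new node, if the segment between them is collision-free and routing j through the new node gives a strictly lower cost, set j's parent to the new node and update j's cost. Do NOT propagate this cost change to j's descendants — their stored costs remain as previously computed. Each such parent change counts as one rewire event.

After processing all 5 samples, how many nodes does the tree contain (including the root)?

1. q=(17,10) nearest=0 d=16 new=(7,6) → add node 1 parent=0 cost=6
2. q=(2,31) nearest=1 d=25 new=(2,12) → add node 2 parent=1 cost=12
3. q=(39,29) nearest=1 d=32 new=(13,12) → add node 3 parent=1 cost=12
4. q=(16,6) nearest=3 d=6 new=(16,6) → add node 4 parent=3 cost=18
5. q=(13,15) nearest=3 d=3 new=(13,15) → add node 5 parent=3 cost=15

Node count: 6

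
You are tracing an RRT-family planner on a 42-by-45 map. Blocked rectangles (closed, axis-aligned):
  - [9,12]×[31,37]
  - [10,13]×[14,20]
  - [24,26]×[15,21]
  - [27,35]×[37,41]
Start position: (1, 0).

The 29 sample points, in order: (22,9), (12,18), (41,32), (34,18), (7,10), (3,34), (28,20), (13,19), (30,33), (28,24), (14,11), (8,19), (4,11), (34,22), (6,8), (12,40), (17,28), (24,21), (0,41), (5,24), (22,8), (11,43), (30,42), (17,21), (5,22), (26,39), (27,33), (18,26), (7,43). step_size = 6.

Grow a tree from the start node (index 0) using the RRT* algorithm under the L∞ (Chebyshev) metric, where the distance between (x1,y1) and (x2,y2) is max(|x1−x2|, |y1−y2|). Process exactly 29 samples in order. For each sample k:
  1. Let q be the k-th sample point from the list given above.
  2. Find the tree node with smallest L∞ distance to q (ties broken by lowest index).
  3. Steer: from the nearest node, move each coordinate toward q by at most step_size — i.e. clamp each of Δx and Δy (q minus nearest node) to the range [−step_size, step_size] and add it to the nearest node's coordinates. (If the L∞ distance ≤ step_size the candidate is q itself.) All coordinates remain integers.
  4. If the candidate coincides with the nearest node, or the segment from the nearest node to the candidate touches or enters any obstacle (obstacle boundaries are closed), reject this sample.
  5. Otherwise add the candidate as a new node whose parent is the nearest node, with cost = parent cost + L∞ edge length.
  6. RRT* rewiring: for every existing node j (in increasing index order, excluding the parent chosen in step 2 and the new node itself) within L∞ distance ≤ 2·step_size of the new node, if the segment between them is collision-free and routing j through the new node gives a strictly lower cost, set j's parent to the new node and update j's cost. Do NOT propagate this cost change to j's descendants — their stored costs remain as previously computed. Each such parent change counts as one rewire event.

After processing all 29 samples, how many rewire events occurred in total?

1. q=(22,9) nearest=0 d=21 new=(7,6) → add node 1 parent=0 cost=6
2. q=(12,18) nearest=1 d=12 new=(12,12) → add node 2 parent=1 cost=12
3. q=(41,32) nearest=2 d=29 new=(18,18) → add node 3 parent=2 cost=18
4. q=(34,18) nearest=3 d=16 new=(24,18) → blocked by [24,26]×[15,21], reject
5. q=(7,10) nearest=1 d=4 new=(7,10) → add node 4 parent=1 cost=10
6. q=(3,34) nearest=3 d=16 new=(12,24) → add node 5 parent=3 cost=24
7. q=(28,20) nearest=3 d=10 new=(24,20) → blocked by [24,26]×[15,21], reject
8. q=(13,19) nearest=3 d=5 new=(13,19) → blocked by [10,13]×[14,20], reject
9. q=(30,33) nearest=3 d=15 new=(24,24) → add node 6 parent=3 cost=24
10. q=(28,24) nearest=6 d=4 new=(28,24) → add node 7 parent=6 cost=28
11. q=(14,11) nearest=2 d=2 new=(14,11) → add node 8 parent=2 cost=14
12. q=(8,19) nearest=5 d=5 new=(8,19) → add node 9 parent=5 cost=29
13. q=(4,11) nearest=4 d=3 new=(4,11) → add node 10 parent=4 cost=13; rewire 9→10 (21<29)
14. q=(34,22) nearest=7 d=6 new=(34,22) → add node 11 parent=7 cost=34
15. q=(6,8) nearest=1 d=2 new=(6,8) → add node 12 parent=1 cost=8; rewire 9→12 (19<21); rewire 10→12 (11<13)
16. q=(12,40) nearest=5 d=16 new=(12,30) → add node 13 parent=5 cost=30
17. q=(17,28) nearest=5 d=5 new=(17,28) → add node 14 parent=5 cost=29
18. q=(24,21) nearest=6 d=3 new=(24,21) → blocked by [24,26]×[15,21], reject
19. q=(0,41) nearest=13 d=12 new=(6,36) → blocked by [9,12]×[31,37], reject
20. q=(5,24) nearest=9 d=5 new=(5,24) → add node 15 parent=9 cost=24
21. q=(22,8) nearest=8 d=8 new=(20,8) → add node 16 parent=8 cost=20
22. q=(11,43) nearest=13 d=13 new=(11,36) → blocked by [9,12]×[31,37], reject
23. q=(30,42) nearest=14 d=14 new=(23,34) → add node 17 parent=14 cost=35
24. q=(17,21) nearest=3 d=3 new=(17,21) → add node 18 parent=3 cost=21; rewire 14→18 (28<29)
25. q=(5,22) nearest=15 d=2 new=(5,22) → add node 19 parent=15 cost=26
26. q=(26,39) nearest=17 d=5 new=(26,39) → add node 20 parent=17 cost=40
27. q=(27,33) nearest=17 d=4 new=(27,33) → add node 21 parent=17 cost=39
28. q=(18,26) nearest=14 d=2 new=(18,26) → add node 22 parent=14 cost=30
29. q=(7,43) nearest=13 d=13 new=(7,36) → blocked by [9,12]×[31,37], reject

Rewire events: 4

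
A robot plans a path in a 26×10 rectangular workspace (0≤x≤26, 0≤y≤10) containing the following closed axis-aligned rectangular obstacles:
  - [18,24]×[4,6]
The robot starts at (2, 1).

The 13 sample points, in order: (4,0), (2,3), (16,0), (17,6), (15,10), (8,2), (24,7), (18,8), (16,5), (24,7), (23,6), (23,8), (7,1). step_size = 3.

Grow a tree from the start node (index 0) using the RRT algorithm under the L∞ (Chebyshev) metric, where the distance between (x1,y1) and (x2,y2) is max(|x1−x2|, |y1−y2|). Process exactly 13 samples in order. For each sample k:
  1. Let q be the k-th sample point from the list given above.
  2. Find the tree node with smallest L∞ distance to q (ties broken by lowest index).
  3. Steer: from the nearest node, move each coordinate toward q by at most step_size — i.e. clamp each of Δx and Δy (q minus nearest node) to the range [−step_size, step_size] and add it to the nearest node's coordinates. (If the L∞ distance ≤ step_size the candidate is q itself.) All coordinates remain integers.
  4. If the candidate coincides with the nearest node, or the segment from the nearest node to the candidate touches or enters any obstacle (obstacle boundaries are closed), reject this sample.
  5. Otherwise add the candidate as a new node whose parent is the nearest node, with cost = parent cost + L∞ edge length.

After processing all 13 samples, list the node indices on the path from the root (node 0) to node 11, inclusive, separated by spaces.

Path: 0 1 3 4 5 7 8 10 11

1. q=(4,0) nearest=0 d=2 new=(4,0) → add node 1 parent=0 cost=2
2. q=(2,3) nearest=0 d=2 new=(2,3) → add node 2 parent=0 cost=2
3. q=(16,0) nearest=1 d=12 new=(7,0) → add node 3 parent=1 cost=5
4. q=(17,6) nearest=3 d=10 new=(10,3) → add node 4 parent=3 cost=8
5. q=(15,10) nearest=4 d=7 new=(13,6) → add node 5 parent=4 cost=11
6. q=(8,2) nearest=3 d=2 new=(8,2) → add node 6 parent=3 cost=7
7. q=(24,7) nearest=5 d=11 new=(16,7) → add node 7 parent=5 cost=14
8. q=(18,8) nearest=7 d=2 new=(18,8) → add node 8 parent=7 cost=16
9. q=(16,5) nearest=7 d=2 new=(16,5) → add node 9 parent=7 cost=16
10. q=(24,7) nearest=8 d=6 new=(21,7) → add node 10 parent=8 cost=19
11. q=(23,6) nearest=10 d=2 new=(23,6) → blocked by [18,24]×[4,6], reject
12. q=(23,8) nearest=10 d=2 new=(23,8) → add node 11 parent=10 cost=21
13. q=(7,1) nearest=3 d=1 new=(7,1) → add node 12 parent=3 cost=6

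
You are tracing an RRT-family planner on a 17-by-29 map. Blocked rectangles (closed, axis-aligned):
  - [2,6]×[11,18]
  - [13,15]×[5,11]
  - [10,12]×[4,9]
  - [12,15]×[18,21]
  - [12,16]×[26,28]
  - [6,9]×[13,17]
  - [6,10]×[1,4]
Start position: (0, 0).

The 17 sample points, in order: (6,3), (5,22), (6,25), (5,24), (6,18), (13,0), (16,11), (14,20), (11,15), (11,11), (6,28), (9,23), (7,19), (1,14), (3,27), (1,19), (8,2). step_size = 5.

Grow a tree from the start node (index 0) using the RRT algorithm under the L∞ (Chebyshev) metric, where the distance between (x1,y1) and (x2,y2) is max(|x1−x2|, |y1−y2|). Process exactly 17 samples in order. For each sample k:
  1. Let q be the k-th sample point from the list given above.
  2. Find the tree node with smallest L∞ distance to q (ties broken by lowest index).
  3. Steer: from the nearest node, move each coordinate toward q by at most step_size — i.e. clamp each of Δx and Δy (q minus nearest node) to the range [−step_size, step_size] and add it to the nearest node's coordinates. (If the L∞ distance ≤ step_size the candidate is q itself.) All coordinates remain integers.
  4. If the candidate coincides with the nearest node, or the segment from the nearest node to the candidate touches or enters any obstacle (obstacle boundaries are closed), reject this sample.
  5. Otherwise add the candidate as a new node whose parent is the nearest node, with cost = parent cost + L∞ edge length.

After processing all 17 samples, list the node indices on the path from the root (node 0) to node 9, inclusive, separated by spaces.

Path: 0 1 2 3 4 6 7 9

1. q=(6,3) nearest=0 d=6 new=(5,3) → add node 1 parent=0 cost=5
2. q=(5,22) nearest=1 d=19 new=(5,8) → add node 2 parent=1 cost=10
3. q=(6,25) nearest=2 d=17 new=(6,13) → blocked by [2,6]×[11,18], reject
4. q=(5,24) nearest=2 d=16 new=(5,13) → blocked by [2,6]×[11,18], reject
5. q=(6,18) nearest=2 d=10 new=(6,13) → blocked by [2,6]×[11,18], reject
6. q=(13,0) nearest=1 d=8 new=(10,0) → blocked by [6,10]×[1,4], reject
7. q=(16,11) nearest=1 d=11 new=(10,8) → blocked by [10,12]×[4,9], reject
8. q=(14,20) nearest=2 d=12 new=(10,13) → add node 3 parent=2 cost=15
9. q=(11,15) nearest=3 d=2 new=(11,15) → add node 4 parent=3 cost=17
10. q=(11,11) nearest=3 d=2 new=(11,11) → add node 5 parent=3 cost=17
11. q=(6,28) nearest=4 d=13 new=(6,20) → blocked by [6,9]×[13,17], reject
12. q=(9,23) nearest=4 d=8 new=(9,20) → add node 6 parent=4 cost=22
13. q=(7,19) nearest=6 d=2 new=(7,19) → add node 7 parent=6 cost=24
14. q=(1,14) nearest=2 d=6 new=(1,13) → blocked by [2,6]×[11,18], reject
15. q=(3,27) nearest=6 d=7 new=(4,25) → add node 8 parent=6 cost=27
16. q=(1,19) nearest=7 d=6 new=(2,19) → add node 9 parent=7 cost=29
17. q=(8,2) nearest=1 d=3 new=(8,2) → blocked by [6,10]×[1,4], reject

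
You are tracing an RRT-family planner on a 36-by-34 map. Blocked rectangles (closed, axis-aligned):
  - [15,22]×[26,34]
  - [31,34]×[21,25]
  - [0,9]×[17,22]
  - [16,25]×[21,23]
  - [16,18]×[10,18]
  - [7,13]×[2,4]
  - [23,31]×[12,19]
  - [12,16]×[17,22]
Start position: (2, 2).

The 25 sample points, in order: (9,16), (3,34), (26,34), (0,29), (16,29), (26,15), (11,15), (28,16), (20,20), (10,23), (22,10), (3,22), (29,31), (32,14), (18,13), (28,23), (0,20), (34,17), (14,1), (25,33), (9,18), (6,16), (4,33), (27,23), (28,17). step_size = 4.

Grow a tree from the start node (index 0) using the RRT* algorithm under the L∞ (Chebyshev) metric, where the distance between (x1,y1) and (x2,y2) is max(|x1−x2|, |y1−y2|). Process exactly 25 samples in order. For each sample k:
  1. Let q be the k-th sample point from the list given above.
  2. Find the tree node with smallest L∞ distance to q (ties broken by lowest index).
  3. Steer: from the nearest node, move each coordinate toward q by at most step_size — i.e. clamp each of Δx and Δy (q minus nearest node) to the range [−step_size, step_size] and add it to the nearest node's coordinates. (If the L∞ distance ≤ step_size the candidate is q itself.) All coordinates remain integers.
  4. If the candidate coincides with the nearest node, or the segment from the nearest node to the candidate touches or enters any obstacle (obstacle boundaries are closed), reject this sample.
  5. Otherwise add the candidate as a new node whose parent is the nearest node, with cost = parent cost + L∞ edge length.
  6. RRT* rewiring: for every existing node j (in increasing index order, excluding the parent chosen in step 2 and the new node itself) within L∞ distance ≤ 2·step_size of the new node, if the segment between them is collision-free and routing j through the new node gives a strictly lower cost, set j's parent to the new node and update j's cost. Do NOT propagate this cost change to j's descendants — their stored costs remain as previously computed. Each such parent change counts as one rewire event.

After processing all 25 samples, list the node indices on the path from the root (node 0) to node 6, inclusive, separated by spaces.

Path: 0 1 2 3 4 6

1. q=(9,16) nearest=0 d=14 new=(6,6) → add node 1 parent=0 cost=4
2. q=(3,34) nearest=1 d=28 new=(3,10) → add node 2 parent=1 cost=8
3. q=(26,34) nearest=2 d=24 new=(7,14) → add node 3 parent=2 cost=12
4. q=(0,29) nearest=3 d=15 new=(3,18) → blocked by [0,9]×[17,22], reject
5. q=(16,29) nearest=3 d=15 new=(11,18) → add node 4 parent=3 cost=16
6. q=(26,15) nearest=4 d=15 new=(15,15) → blocked by [12,16]×[17,22], reject
7. q=(11,15) nearest=4 d=3 new=(11,15) → add node 5 parent=4 cost=19
8. q=(28,16) nearest=4 d=17 new=(15,16) → blocked by [12,16]×[17,22], reject
9. q=(20,20) nearest=4 d=9 new=(15,20) → blocked by [12,16]×[17,22], reject
10. q=(10,23) nearest=4 d=5 new=(10,22) → add node 6 parent=4 cost=20
11. q=(22,10) nearest=4 d=11 new=(15,14) → blocked by [12,16]×[17,22], reject
12. q=(3,22) nearest=6 d=7 new=(6,22) → blocked by [0,9]×[17,22], reject
13. q=(29,31) nearest=4 d=18 new=(15,22) → blocked by [12,16]×[17,22], reject
14. q=(32,14) nearest=4 d=21 new=(15,14) → blocked by [12,16]×[17,22], reject
15. q=(18,13) nearest=4 d=7 new=(15,14) → blocked by [12,16]×[17,22], reject
16. q=(28,23) nearest=4 d=17 new=(15,22) → blocked by [12,16]×[17,22], reject
17. q=(0,20) nearest=3 d=7 new=(3,18) → blocked by [0,9]×[17,22], reject
18. q=(34,17) nearest=4 d=23 new=(15,17) → blocked by [12,16]×[17,22], reject
19. q=(14,1) nearest=1 d=8 new=(10,2) → blocked by [7,13]×[2,4], reject
20. q=(25,33) nearest=4 d=15 new=(15,22) → blocked by [12,16]×[17,22], reject
21. q=(9,18) nearest=4 d=2 new=(9,18) → blocked by [0,9]×[17,22], reject
22. q=(6,16) nearest=3 d=2 new=(6,16) → add node 7 parent=3 cost=14
23. q=(4,33) nearest=6 d=11 new=(6,26) → add node 8 parent=6 cost=24
24. q=(27,23) nearest=4 d=16 new=(15,22) → blocked by [12,16]×[17,22], reject
25. q=(28,17) nearest=4 d=17 new=(15,17) → blocked by [12,16]×[17,22], reject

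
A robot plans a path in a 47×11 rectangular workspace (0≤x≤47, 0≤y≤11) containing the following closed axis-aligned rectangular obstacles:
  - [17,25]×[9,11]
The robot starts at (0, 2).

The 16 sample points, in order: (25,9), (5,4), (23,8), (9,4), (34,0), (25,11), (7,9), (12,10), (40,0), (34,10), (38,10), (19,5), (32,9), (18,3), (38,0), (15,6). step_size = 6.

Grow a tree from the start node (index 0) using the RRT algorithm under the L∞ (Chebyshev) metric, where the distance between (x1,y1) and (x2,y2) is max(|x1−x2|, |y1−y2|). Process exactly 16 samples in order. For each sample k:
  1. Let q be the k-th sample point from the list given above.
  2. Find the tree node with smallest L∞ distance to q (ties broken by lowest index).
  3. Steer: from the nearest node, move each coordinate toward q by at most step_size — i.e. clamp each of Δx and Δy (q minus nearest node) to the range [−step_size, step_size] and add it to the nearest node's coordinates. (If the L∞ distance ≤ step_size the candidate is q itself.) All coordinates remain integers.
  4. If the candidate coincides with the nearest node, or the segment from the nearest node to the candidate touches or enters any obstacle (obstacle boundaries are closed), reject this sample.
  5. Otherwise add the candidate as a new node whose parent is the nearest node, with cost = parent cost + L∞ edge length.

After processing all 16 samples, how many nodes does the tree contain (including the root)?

1. q=(25,9) nearest=0 d=25 new=(6,8) → add node 1 parent=0 cost=6
2. q=(5,4) nearest=1 d=4 new=(5,4) → add node 2 parent=1 cost=10
3. q=(23,8) nearest=1 d=17 new=(12,8) → add node 3 parent=1 cost=12
4. q=(9,4) nearest=1 d=4 new=(9,4) → add node 4 parent=1 cost=10
5. q=(34,0) nearest=3 d=22 new=(18,2) → add node 5 parent=3 cost=18
6. q=(25,11) nearest=5 d=9 new=(24,8) → add node 6 parent=5 cost=24
7. q=(7,9) nearest=1 d=1 new=(7,9) → add node 7 parent=1 cost=7
8. q=(12,10) nearest=3 d=2 new=(12,10) → add node 8 parent=3 cost=14
9. q=(40,0) nearest=6 d=16 new=(30,2) → add node 9 parent=6 cost=30
10. q=(34,10) nearest=9 d=8 new=(34,8) → add node 10 parent=9 cost=36
11. q=(38,10) nearest=10 d=4 new=(38,10) → add node 11 parent=10 cost=40
12. q=(19,5) nearest=5 d=3 new=(19,5) → add node 12 parent=5 cost=21
13. q=(32,9) nearest=10 d=2 new=(32,9) → add node 13 parent=10 cost=38
14. q=(18,3) nearest=5 d=1 new=(18,3) → add node 14 parent=5 cost=19
15. q=(38,0) nearest=9 d=8 new=(36,0) → add node 15 parent=9 cost=36
16. q=(15,6) nearest=3 d=3 new=(15,6) → add node 16 parent=3 cost=15

Node count: 17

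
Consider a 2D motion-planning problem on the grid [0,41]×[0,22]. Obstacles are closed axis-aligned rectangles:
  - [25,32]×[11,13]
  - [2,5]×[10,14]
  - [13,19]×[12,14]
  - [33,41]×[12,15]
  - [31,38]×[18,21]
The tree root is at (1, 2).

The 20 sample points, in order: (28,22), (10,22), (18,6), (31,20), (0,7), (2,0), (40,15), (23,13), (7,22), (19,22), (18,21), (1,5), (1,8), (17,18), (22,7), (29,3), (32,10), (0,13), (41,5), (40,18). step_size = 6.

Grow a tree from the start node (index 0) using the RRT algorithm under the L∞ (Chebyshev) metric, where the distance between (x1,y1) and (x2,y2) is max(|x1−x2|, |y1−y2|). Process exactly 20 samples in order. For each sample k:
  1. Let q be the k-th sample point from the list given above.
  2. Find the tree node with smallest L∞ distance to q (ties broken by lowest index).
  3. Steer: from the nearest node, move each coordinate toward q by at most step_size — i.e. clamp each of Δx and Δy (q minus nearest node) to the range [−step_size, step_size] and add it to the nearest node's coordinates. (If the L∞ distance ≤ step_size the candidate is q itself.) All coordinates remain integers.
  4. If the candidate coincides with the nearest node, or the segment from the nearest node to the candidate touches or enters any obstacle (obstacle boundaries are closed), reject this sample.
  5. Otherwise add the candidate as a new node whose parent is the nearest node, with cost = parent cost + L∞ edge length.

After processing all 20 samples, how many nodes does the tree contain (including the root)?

1. q=(28,22) nearest=0 d=27 new=(7,8) → add node 1 parent=0 cost=6
2. q=(10,22) nearest=1 d=14 new=(10,14) → add node 2 parent=1 cost=12
3. q=(18,6) nearest=2 d=8 new=(16,8) → add node 3 parent=2 cost=18
4. q=(31,20) nearest=3 d=15 new=(22,14) → add node 4 parent=3 cost=24
5. q=(0,7) nearest=0 d=5 new=(0,7) → add node 5 parent=0 cost=5
6. q=(2,0) nearest=0 d=2 new=(2,0) → add node 6 parent=0 cost=2
7. q=(40,15) nearest=4 d=18 new=(28,15) → add node 7 parent=4 cost=30
8. q=(23,13) nearest=4 d=1 new=(23,13) → add node 8 parent=4 cost=25
9. q=(7,22) nearest=2 d=8 new=(7,20) → add node 9 parent=2 cost=18
10. q=(19,22) nearest=4 d=8 new=(19,20) → add node 10 parent=4 cost=30
11. q=(18,21) nearest=10 d=1 new=(18,21) → add node 11 parent=10 cost=31
12. q=(1,5) nearest=5 d=2 new=(1,5) → add node 12 parent=5 cost=7
13. q=(1,8) nearest=5 d=1 new=(1,8) → add node 13 parent=5 cost=6
14. q=(17,18) nearest=10 d=2 new=(17,18) → add node 14 parent=10 cost=32
15. q=(22,7) nearest=3 d=6 new=(22,7) → add node 15 parent=3 cost=24
16. q=(29,3) nearest=15 d=7 new=(28,3) → add node 16 parent=15 cost=30
17. q=(32,10) nearest=7 d=5 new=(32,10) → blocked by [25,32]×[11,13], reject
18. q=(0,13) nearest=13 d=5 new=(0,13) → add node 17 parent=13 cost=11
19. q=(41,5) nearest=7 d=13 new=(34,9) → blocked by [25,32]×[11,13], reject
20. q=(40,18) nearest=7 d=12 new=(34,18) → blocked by [31,38]×[18,21], reject

Node count: 18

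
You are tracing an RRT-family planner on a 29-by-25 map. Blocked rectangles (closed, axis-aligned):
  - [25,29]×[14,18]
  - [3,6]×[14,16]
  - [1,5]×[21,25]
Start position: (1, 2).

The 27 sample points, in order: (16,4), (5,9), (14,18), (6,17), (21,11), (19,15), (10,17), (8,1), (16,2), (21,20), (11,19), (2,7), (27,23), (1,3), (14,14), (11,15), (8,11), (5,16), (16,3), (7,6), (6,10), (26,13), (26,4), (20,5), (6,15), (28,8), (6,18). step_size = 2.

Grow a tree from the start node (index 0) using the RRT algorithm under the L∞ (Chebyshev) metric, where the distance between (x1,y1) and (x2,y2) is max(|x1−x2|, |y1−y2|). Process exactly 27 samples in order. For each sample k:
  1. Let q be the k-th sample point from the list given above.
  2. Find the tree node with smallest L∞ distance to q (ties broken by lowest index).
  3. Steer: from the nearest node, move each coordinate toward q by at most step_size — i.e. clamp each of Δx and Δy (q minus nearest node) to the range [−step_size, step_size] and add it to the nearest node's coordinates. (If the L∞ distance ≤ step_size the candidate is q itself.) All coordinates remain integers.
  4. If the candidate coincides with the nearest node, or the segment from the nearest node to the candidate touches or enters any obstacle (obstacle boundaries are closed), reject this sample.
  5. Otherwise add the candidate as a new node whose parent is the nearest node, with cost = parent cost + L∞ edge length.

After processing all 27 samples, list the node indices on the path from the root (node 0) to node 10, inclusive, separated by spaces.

1. q=(16,4) nearest=0 d=15 new=(3,4) → add node 1 parent=0 cost=2
2. q=(5,9) nearest=1 d=5 new=(5,6) → add node 2 parent=1 cost=4
3. q=(14,18) nearest=2 d=12 new=(7,8) → add node 3 parent=2 cost=6
4. q=(6,17) nearest=3 d=9 new=(6,10) → add node 4 parent=3 cost=8
5. q=(21,11) nearest=3 d=14 new=(9,10) → add node 5 parent=3 cost=8
6. q=(19,15) nearest=5 d=10 new=(11,12) → add node 6 parent=5 cost=10
7. q=(10,17) nearest=6 d=5 new=(10,14) → add node 7 parent=6 cost=12
8. q=(8,1) nearest=1 d=5 new=(5,2) → add node 8 parent=1 cost=4
9. q=(16,2) nearest=5 d=8 new=(11,8) → add node 9 parent=5 cost=10
10. q=(21,20) nearest=6 d=10 new=(13,14) → add node 10 parent=6 cost=12
11. q=(11,19) nearest=7 d=5 new=(11,16) → add node 11 parent=7 cost=14
12. q=(2,7) nearest=1 d=3 new=(2,6) → add node 12 parent=1 cost=4
13. q=(27,23) nearest=10 d=14 new=(15,16) → add node 13 parent=10 cost=14
14. q=(1,3) nearest=0 d=1 new=(1,3) → add node 14 parent=0 cost=1
15. q=(14,14) nearest=10 d=1 new=(14,14) → add node 15 parent=10 cost=13
16. q=(11,15) nearest=7 d=1 new=(11,15) → add node 16 parent=7 cost=13
17. q=(8,11) nearest=5 d=1 new=(8,11) → add node 17 parent=5 cost=9
18. q=(5,16) nearest=7 d=5 new=(8,16) → add node 18 parent=7 cost=14
19. q=(16,3) nearest=9 d=5 new=(13,6) → add node 19 parent=9 cost=12
20. q=(7,6) nearest=2 d=2 new=(7,6) → add node 20 parent=2 cost=6
21. q=(6,10) nearest=4 d=0 → coincident, reject
22. q=(26,13) nearest=13 d=11 new=(17,14) → add node 21 parent=13 cost=16
23. q=(26,4) nearest=21 d=10 new=(19,12) → add node 22 parent=21 cost=18
24. q=(20,5) nearest=19 d=7 new=(15,5) → add node 23 parent=19 cost=14
25. q=(6,15) nearest=18 d=2 new=(6,15) → blocked by [3,6]×[14,16], reject
26. q=(28,8) nearest=22 d=9 new=(21,10) → add node 24 parent=22 cost=20
27. q=(6,18) nearest=18 d=2 new=(6,18) → add node 25 parent=18 cost=16

Path: 0 1 2 3 5 6 10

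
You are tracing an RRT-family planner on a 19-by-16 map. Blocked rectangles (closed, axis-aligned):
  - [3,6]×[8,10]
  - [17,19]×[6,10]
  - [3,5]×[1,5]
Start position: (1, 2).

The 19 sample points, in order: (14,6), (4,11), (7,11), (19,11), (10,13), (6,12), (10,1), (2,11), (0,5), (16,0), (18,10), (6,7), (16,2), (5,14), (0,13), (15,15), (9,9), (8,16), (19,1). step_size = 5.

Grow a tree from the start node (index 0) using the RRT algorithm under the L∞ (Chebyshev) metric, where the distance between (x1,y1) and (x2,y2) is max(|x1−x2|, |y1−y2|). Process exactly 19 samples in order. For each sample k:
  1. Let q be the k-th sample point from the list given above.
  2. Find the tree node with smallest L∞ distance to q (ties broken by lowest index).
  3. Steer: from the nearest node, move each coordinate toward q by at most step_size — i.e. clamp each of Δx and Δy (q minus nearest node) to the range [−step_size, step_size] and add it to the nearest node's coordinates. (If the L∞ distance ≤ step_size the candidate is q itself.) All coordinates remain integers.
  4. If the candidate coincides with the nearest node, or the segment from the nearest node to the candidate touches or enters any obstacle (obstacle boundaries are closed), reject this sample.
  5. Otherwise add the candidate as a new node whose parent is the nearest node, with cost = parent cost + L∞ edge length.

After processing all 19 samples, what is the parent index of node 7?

Parent of node 7: 4

1. q=(14,6) nearest=0 d=13 new=(6,6) → blocked by [3,5]×[1,5], reject
2. q=(4,11) nearest=0 d=9 new=(4,7) → add node 1 parent=0 cost=5
3. q=(7,11) nearest=1 d=4 new=(7,11) → blocked by [3,6]×[8,10], reject
4. q=(19,11) nearest=1 d=15 new=(9,11) → blocked by [3,6]×[8,10], reject
5. q=(10,13) nearest=1 d=6 new=(9,12) → blocked by [3,6]×[8,10], reject
6. q=(6,12) nearest=1 d=5 new=(6,12) → blocked by [3,6]×[8,10], reject
7. q=(10,1) nearest=1 d=6 new=(9,2) → add node 2 parent=1 cost=10
8. q=(2,11) nearest=1 d=4 new=(2,11) → blocked by [3,6]×[8,10], reject
9. q=(0,5) nearest=0 d=3 new=(0,5) → add node 3 parent=0 cost=3
10. q=(16,0) nearest=2 d=7 new=(14,0) → add node 4 parent=2 cost=15
11. q=(18,10) nearest=2 d=9 new=(14,7) → add node 5 parent=2 cost=15
12. q=(6,7) nearest=1 d=2 new=(6,7) → add node 6 parent=1 cost=7
13. q=(16,2) nearest=4 d=2 new=(16,2) → add node 7 parent=4 cost=17
14. q=(5,14) nearest=1 d=7 new=(5,12) → blocked by [3,6]×[8,10], reject
15. q=(0,13) nearest=1 d=6 new=(0,12) → blocked by [3,6]×[8,10], reject
16. q=(15,15) nearest=5 d=8 new=(15,12) → add node 8 parent=5 cost=20
17. q=(9,9) nearest=6 d=3 new=(9,9) → add node 9 parent=6 cost=10
18. q=(8,16) nearest=8 d=7 new=(10,16) → add node 10 parent=8 cost=25
19. q=(19,1) nearest=7 d=3 new=(19,1) → add node 11 parent=7 cost=20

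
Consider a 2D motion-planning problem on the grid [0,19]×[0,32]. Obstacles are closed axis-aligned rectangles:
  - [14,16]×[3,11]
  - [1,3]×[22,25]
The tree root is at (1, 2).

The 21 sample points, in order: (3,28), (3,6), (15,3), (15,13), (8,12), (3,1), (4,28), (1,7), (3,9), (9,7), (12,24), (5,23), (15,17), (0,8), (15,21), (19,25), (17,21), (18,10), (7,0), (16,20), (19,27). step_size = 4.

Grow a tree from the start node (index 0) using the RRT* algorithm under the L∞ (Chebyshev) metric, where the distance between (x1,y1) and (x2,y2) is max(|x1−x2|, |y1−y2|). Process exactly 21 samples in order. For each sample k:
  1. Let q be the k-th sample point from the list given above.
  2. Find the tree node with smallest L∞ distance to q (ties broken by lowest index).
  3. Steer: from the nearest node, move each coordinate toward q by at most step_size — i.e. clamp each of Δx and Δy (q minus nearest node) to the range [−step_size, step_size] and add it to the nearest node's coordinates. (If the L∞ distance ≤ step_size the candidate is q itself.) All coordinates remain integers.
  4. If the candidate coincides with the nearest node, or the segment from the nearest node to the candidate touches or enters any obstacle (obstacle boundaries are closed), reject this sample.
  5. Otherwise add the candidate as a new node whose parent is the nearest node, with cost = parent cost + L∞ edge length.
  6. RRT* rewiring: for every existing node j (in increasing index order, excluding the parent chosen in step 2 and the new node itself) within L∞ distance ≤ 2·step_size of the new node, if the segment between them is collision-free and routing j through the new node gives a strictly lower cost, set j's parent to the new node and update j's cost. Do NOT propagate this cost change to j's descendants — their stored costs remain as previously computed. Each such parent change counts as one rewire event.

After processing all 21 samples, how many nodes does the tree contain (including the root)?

1. q=(3,28) nearest=0 d=26 new=(3,6) → add node 1 parent=0 cost=4
2. q=(3,6) nearest=1 d=0 → coincident, reject
3. q=(15,3) nearest=1 d=12 new=(7,3) → add node 2 parent=1 cost=8
4. q=(15,13) nearest=2 d=10 new=(11,7) → add node 3 parent=2 cost=12
5. q=(8,12) nearest=3 d=5 new=(8,11) → add node 4 parent=3 cost=16
6. q=(3,1) nearest=0 d=2 new=(3,1) → add node 5 parent=0 cost=2; rewire 2→5 (6<8); rewire 3→5 (10<12)
7. q=(4,28) nearest=4 d=17 new=(4,15) → add node 6 parent=4 cost=20
8. q=(1,7) nearest=1 d=2 new=(1,7) → add node 7 parent=1 cost=6; rewire 4→7 (13<16); rewire 6→7 (14<20)
9. q=(3,9) nearest=7 d=2 new=(3,9) → add node 8 parent=7 cost=8
10. q=(9,7) nearest=3 d=2 new=(9,7) → add node 9 parent=3 cost=12
11. q=(12,24) nearest=6 d=9 new=(8,19) → add node 10 parent=6 cost=18
12. q=(5,23) nearest=10 d=4 new=(5,23) → add node 11 parent=10 cost=22
13. q=(15,17) nearest=4 d=7 new=(12,15) → add node 12 parent=4 cost=17
14. q=(0,8) nearest=7 d=1 new=(0,8) → add node 13 parent=7 cost=7
15. q=(15,21) nearest=12 d=6 new=(15,19) → add node 14 parent=12 cost=21
16. q=(19,25) nearest=14 d=6 new=(19,23) → add node 15 parent=14 cost=25
17. q=(17,21) nearest=14 d=2 new=(17,21) → add node 16 parent=14 cost=23
18. q=(18,10) nearest=12 d=6 new=(16,11) → blocked by [14,16]×[3,11], reject
19. q=(7,0) nearest=2 d=3 new=(7,0) → add node 17 parent=2 cost=9
20. q=(16,20) nearest=14 d=1 new=(16,20) → add node 18 parent=14 cost=22
21. q=(19,27) nearest=15 d=4 new=(19,27) → add node 19 parent=15 cost=29

Node count: 20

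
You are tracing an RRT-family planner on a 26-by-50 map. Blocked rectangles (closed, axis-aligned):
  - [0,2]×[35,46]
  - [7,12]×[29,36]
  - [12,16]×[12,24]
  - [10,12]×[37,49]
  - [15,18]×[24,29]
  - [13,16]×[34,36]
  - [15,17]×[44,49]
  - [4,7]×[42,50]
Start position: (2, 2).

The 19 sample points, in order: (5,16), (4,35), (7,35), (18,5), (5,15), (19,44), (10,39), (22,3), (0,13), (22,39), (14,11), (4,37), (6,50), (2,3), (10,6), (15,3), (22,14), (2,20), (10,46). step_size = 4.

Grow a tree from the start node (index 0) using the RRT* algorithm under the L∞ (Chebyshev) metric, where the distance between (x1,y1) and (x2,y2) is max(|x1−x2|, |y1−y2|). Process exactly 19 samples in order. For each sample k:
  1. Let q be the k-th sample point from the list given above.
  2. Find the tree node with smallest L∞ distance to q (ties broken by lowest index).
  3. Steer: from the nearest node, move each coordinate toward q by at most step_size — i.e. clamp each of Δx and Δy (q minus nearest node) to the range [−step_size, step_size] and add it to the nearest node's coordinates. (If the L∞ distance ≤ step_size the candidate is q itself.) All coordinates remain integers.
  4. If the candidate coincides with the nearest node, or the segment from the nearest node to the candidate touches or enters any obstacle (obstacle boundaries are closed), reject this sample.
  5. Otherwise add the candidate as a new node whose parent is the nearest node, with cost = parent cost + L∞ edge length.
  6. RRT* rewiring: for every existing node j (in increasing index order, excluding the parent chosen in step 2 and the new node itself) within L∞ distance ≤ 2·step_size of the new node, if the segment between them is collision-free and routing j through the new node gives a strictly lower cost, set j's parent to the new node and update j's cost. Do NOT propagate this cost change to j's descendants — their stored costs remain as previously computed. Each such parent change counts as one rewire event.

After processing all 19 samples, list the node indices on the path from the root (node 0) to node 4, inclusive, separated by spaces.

1. q=(5,16) nearest=0 d=14 new=(5,6) → add node 1 parent=0 cost=4
2. q=(4,35) nearest=1 d=29 new=(4,10) → add node 2 parent=1 cost=8
3. q=(7,35) nearest=2 d=25 new=(7,14) → add node 3 parent=2 cost=12
4. q=(18,5) nearest=3 d=11 new=(11,10) → add node 4 parent=3 cost=16
5. q=(5,15) nearest=3 d=2 new=(5,15) → add node 5 parent=3 cost=14
6. q=(19,44) nearest=5 d=29 new=(9,19) → add node 6 parent=5 cost=18
7. q=(10,39) nearest=6 d=20 new=(10,23) → add node 7 parent=6 cost=22
8. q=(22,3) nearest=4 d=11 new=(15,6) → add node 8 parent=4 cost=20
9. q=(0,13) nearest=2 d=4 new=(0,13) → add node 9 parent=2 cost=12
10. q=(22,39) nearest=7 d=16 new=(14,27) → add node 10 parent=7 cost=26
11. q=(14,11) nearest=4 d=3 new=(14,11) → add node 11 parent=4 cost=19
12. q=(4,37) nearest=10 d=10 new=(10,31) → blocked by [7,12]×[29,36], reject
13. q=(6,50) nearest=10 d=23 new=(10,31) → blocked by [7,12]×[29,36], reject
14. q=(2,3) nearest=0 d=1 new=(2,3) → add node 12 parent=0 cost=1
15. q=(10,6) nearest=4 d=4 new=(10,6) → add node 13 parent=4 cost=20
16. q=(15,3) nearest=8 d=3 new=(15,3) → add node 14 parent=8 cost=23
17. q=(22,14) nearest=8 d=8 new=(19,10) → add node 15 parent=8 cost=24
18. q=(2,20) nearest=5 d=5 new=(2,19) → add node 16 parent=5 cost=18
19. q=(10,46) nearest=10 d=19 new=(10,31) → blocked by [7,12]×[29,36], reject

Path: 0 1 2 3 4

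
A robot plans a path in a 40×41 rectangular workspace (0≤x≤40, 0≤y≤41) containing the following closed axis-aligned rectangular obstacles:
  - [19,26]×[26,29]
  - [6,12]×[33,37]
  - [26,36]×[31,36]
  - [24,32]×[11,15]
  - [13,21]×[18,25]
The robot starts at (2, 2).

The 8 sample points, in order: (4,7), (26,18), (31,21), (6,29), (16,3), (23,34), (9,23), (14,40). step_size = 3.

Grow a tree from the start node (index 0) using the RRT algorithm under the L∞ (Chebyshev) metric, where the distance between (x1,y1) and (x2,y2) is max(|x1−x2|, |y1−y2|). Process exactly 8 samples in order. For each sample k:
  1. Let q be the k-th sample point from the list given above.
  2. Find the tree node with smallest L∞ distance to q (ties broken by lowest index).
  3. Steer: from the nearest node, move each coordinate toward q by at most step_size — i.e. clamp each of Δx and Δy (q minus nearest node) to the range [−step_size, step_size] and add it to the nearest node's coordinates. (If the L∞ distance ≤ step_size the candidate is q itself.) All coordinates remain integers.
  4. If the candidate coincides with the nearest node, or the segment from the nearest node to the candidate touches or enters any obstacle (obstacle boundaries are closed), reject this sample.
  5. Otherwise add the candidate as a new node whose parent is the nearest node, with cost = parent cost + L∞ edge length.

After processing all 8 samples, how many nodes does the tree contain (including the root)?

1. q=(4,7) nearest=0 d=5 new=(4,5) → add node 1 parent=0 cost=3
2. q=(26,18) nearest=1 d=22 new=(7,8) → add node 2 parent=1 cost=6
3. q=(31,21) nearest=2 d=24 new=(10,11) → add node 3 parent=2 cost=9
4. q=(6,29) nearest=3 d=18 new=(7,14) → add node 4 parent=3 cost=12
5. q=(16,3) nearest=3 d=8 new=(13,8) → add node 5 parent=3 cost=12
6. q=(23,34) nearest=4 d=20 new=(10,17) → add node 6 parent=4 cost=15
7. q=(9,23) nearest=6 d=6 new=(9,20) → add node 7 parent=6 cost=18
8. q=(14,40) nearest=7 d=20 new=(12,23) → add node 8 parent=7 cost=21

Node count: 9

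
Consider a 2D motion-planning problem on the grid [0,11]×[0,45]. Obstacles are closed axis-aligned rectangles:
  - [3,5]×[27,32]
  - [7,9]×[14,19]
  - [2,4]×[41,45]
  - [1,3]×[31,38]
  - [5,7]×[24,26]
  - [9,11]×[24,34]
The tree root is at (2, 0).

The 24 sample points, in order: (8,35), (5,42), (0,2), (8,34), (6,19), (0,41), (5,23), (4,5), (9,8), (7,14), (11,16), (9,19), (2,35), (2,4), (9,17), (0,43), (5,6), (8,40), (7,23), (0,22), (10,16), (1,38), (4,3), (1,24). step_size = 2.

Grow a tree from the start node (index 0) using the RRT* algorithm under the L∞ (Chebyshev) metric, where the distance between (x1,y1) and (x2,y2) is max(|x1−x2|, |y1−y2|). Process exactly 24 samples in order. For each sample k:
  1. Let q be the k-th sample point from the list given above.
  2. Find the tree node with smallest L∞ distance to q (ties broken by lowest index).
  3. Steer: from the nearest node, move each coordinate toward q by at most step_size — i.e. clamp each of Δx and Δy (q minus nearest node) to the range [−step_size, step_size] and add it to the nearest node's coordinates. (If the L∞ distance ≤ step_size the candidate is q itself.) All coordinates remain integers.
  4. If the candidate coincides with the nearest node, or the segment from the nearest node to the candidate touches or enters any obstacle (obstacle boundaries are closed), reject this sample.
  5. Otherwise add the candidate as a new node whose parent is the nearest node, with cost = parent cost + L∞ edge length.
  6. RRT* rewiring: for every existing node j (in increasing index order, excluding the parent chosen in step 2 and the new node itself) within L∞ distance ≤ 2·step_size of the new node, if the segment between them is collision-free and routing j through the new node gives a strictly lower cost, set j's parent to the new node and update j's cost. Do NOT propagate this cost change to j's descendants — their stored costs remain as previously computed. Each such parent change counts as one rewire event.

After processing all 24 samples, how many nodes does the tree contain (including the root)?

1. q=(8,35) nearest=0 d=35 new=(4,2) → add node 1 parent=0 cost=2
2. q=(5,42) nearest=1 d=40 new=(5,4) → add node 2 parent=1 cost=4
3. q=(0,2) nearest=0 d=2 new=(0,2) → add node 3 parent=0 cost=2
4. q=(8,34) nearest=2 d=30 new=(7,6) → add node 4 parent=2 cost=6
5. q=(6,19) nearest=4 d=13 new=(6,8) → add node 5 parent=4 cost=8
6. q=(0,41) nearest=5 d=33 new=(4,10) → add node 6 parent=5 cost=10
7. q=(5,23) nearest=6 d=13 new=(5,12) → add node 7 parent=6 cost=12
8. q=(4,5) nearest=2 d=1 new=(4,5) → add node 8 parent=2 cost=5
9. q=(9,8) nearest=4 d=2 new=(9,8) → add node 9 parent=4 cost=8
10. q=(7,14) nearest=7 d=2 new=(7,14) → blocked by [7,9]×[14,19], reject
11. q=(11,16) nearest=7 d=6 new=(7,14) → blocked by [7,9]×[14,19], reject
12. q=(9,19) nearest=7 d=7 new=(7,14) → blocked by [7,9]×[14,19], reject
13. q=(2,35) nearest=7 d=23 new=(3,14) → add node 10 parent=7 cost=14
14. q=(2,4) nearest=1 d=2 new=(2,4) → add node 11 parent=1 cost=4
15. q=(9,17) nearest=7 d=5 new=(7,14) → blocked by [7,9]×[14,19], reject
16. q=(0,43) nearest=10 d=29 new=(1,16) → add node 12 parent=10 cost=16
17. q=(5,6) nearest=8 d=1 new=(5,6) → add node 13 parent=8 cost=6
18. q=(8,40) nearest=12 d=24 new=(3,18) → add node 14 parent=12 cost=18
19. q=(7,23) nearest=14 d=5 new=(5,20) → add node 15 parent=14 cost=20
20. q=(0,22) nearest=14 d=4 new=(1,20) → add node 16 parent=14 cost=20
21. q=(10,16) nearest=7 d=5 new=(7,14) → blocked by [7,9]×[14,19], reject
22. q=(1,38) nearest=15 d=18 new=(3,22) → add node 17 parent=15 cost=22
23. q=(4,3) nearest=1 d=1 new=(4,3) → add node 18 parent=1 cost=3
24. q=(1,24) nearest=17 d=2 new=(1,24) → add node 19 parent=17 cost=24

Node count: 20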